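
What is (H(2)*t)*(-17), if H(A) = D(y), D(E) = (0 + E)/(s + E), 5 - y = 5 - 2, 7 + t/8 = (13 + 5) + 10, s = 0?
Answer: -2856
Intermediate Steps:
t = 168 (t = -56 + 8*((13 + 5) + 10) = -56 + 8*(18 + 10) = -56 + 8*28 = -56 + 224 = 168)
y = 2 (y = 5 - (5 - 2) = 5 - 1*3 = 5 - 3 = 2)
D(E) = 1 (D(E) = (0 + E)/(0 + E) = E/E = 1)
H(A) = 1
(H(2)*t)*(-17) = (1*168)*(-17) = 168*(-17) = -2856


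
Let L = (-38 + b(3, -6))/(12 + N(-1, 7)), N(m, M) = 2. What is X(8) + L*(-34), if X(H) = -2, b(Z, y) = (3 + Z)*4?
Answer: 32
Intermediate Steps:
b(Z, y) = 12 + 4*Z
L = -1 (L = (-38 + (12 + 4*3))/(12 + 2) = (-38 + (12 + 12))/14 = (-38 + 24)*(1/14) = -14*1/14 = -1)
X(8) + L*(-34) = -2 - 1*(-34) = -2 + 34 = 32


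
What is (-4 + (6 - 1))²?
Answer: 1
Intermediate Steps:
(-4 + (6 - 1))² = (-4 + 5)² = 1² = 1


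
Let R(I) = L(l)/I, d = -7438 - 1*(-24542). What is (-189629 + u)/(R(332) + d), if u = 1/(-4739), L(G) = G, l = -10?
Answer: -149176204112/13455248401 ≈ -11.087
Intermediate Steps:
d = 17104 (d = -7438 + 24542 = 17104)
u = -1/4739 ≈ -0.00021101
R(I) = -10/I
(-189629 + u)/(R(332) + d) = (-189629 - 1/4739)/(-10/332 + 17104) = -898651832/(4739*(-10*1/332 + 17104)) = -898651832/(4739*(-5/166 + 17104)) = -898651832/(4739*2839259/166) = -898651832/4739*166/2839259 = -149176204112/13455248401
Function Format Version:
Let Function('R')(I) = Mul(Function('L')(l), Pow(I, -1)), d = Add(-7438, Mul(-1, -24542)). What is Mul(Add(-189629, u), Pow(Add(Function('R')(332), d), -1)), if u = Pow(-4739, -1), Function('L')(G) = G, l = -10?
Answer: Rational(-149176204112, 13455248401) ≈ -11.087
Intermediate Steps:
d = 17104 (d = Add(-7438, 24542) = 17104)
u = Rational(-1, 4739) ≈ -0.00021101
Function('R')(I) = Mul(-10, Pow(I, -1))
Mul(Add(-189629, u), Pow(Add(Function('R')(332), d), -1)) = Mul(Add(-189629, Rational(-1, 4739)), Pow(Add(Mul(-10, Pow(332, -1)), 17104), -1)) = Mul(Rational(-898651832, 4739), Pow(Add(Mul(-10, Rational(1, 332)), 17104), -1)) = Mul(Rational(-898651832, 4739), Pow(Add(Rational(-5, 166), 17104), -1)) = Mul(Rational(-898651832, 4739), Pow(Rational(2839259, 166), -1)) = Mul(Rational(-898651832, 4739), Rational(166, 2839259)) = Rational(-149176204112, 13455248401)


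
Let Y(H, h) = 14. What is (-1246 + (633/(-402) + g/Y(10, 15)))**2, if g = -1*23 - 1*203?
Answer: 1405094924689/879844 ≈ 1.5970e+6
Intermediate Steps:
g = -226 (g = -23 - 203 = -226)
(-1246 + (633/(-402) + g/Y(10, 15)))**2 = (-1246 + (633/(-402) - 226/14))**2 = (-1246 + (633*(-1/402) - 226*1/14))**2 = (-1246 + (-211/134 - 113/7))**2 = (-1246 - 16619/938)**2 = (-1185367/938)**2 = 1405094924689/879844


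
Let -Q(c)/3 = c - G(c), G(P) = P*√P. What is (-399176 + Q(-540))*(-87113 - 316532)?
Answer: 160471491620 + 3923429400*I*√15 ≈ 1.6047e+11 + 1.5195e+10*I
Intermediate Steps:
G(P) = P^(3/2)
Q(c) = -3*c + 3*c^(3/2) (Q(c) = -3*(c - c^(3/2)) = -3*c + 3*c^(3/2))
(-399176 + Q(-540))*(-87113 - 316532) = (-399176 + (-3*(-540) + 3*(-540)^(3/2)))*(-87113 - 316532) = (-399176 + (1620 + 3*(-3240*I*√15)))*(-403645) = (-399176 + (1620 - 9720*I*√15))*(-403645) = (-397556 - 9720*I*√15)*(-403645) = 160471491620 + 3923429400*I*√15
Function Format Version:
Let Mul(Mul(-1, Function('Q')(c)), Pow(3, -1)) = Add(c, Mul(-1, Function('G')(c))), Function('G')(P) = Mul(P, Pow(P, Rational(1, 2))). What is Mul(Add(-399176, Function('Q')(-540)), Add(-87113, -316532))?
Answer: Add(160471491620, Mul(3923429400, I, Pow(15, Rational(1, 2)))) ≈ Add(1.6047e+11, Mul(1.5195e+10, I))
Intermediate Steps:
Function('G')(P) = Pow(P, Rational(3, 2))
Function('Q')(c) = Add(Mul(-3, c), Mul(3, Pow(c, Rational(3, 2)))) (Function('Q')(c) = Mul(-3, Add(c, Mul(-1, Pow(c, Rational(3, 2))))) = Add(Mul(-3, c), Mul(3, Pow(c, Rational(3, 2)))))
Mul(Add(-399176, Function('Q')(-540)), Add(-87113, -316532)) = Mul(Add(-399176, Add(Mul(-3, -540), Mul(3, Pow(-540, Rational(3, 2))))), Add(-87113, -316532)) = Mul(Add(-399176, Add(1620, Mul(3, Mul(-3240, I, Pow(15, Rational(1, 2)))))), -403645) = Mul(Add(-399176, Add(1620, Mul(-9720, I, Pow(15, Rational(1, 2))))), -403645) = Mul(Add(-397556, Mul(-9720, I, Pow(15, Rational(1, 2)))), -403645) = Add(160471491620, Mul(3923429400, I, Pow(15, Rational(1, 2))))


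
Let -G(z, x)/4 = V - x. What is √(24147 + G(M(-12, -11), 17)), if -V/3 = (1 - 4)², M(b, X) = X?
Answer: √24323 ≈ 155.96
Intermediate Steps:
V = -27 (V = -3*(1 - 4)² = -3*(-3)² = -3*9 = -27)
G(z, x) = 108 + 4*x (G(z, x) = -4*(-27 - x) = 108 + 4*x)
√(24147 + G(M(-12, -11), 17)) = √(24147 + (108 + 4*17)) = √(24147 + (108 + 68)) = √(24147 + 176) = √24323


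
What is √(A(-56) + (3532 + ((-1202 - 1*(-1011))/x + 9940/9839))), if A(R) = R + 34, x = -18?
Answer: √12272896827142/59034 ≈ 59.343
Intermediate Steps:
A(R) = 34 + R
√(A(-56) + (3532 + ((-1202 - 1*(-1011))/x + 9940/9839))) = √((34 - 56) + (3532 + ((-1202 - 1*(-1011))/(-18) + 9940/9839))) = √(-22 + (3532 + ((-1202 + 1011)*(-1/18) + 9940*(1/9839)))) = √(-22 + (3532 + (-191*(-1/18) + 9940/9839))) = √(-22 + (3532 + (191/18 + 9940/9839))) = √(-22 + (3532 + 2058169/177102)) = √(-22 + 627582433/177102) = √(623686189/177102) = √12272896827142/59034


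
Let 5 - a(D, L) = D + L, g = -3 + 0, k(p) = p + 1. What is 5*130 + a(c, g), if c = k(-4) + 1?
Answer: 660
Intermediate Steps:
k(p) = 1 + p
g = -3
c = -2 (c = (1 - 4) + 1 = -3 + 1 = -2)
a(D, L) = 5 - D - L (a(D, L) = 5 - (D + L) = 5 + (-D - L) = 5 - D - L)
5*130 + a(c, g) = 5*130 + (5 - 1*(-2) - 1*(-3)) = 650 + (5 + 2 + 3) = 650 + 10 = 660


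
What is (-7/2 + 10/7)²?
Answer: 841/196 ≈ 4.2908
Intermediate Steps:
(-7/2 + 10/7)² = (-29/14)² = 841/196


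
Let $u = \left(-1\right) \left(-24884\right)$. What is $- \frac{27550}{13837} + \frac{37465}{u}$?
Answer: $- \frac{167150995}{344319908} \approx -0.48545$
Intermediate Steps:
$u = 24884$
$- \frac{27550}{13837} + \frac{37465}{u} = - \frac{27550}{13837} + \frac{37465}{24884} = - \frac{167150995}{344319908}$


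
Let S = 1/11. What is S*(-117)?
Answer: -117/11 ≈ -10.636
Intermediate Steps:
S = 1/11 ≈ 0.090909
S*(-117) = (1/11)*(-117) = -117/11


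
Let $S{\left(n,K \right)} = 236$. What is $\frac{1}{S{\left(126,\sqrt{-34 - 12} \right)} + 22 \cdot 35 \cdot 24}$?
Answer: $\frac{1}{18716} \approx 5.343 \cdot 10^{-5}$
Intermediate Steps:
$\frac{1}{S{\left(126,\sqrt{-34 - 12} \right)} + 22 \cdot 35 \cdot 24} = \frac{1}{236 + 22 \cdot 35 \cdot 24} = \frac{1}{236 + 770 \cdot 24} = \frac{1}{236 + 18480} = \frac{1}{18716}$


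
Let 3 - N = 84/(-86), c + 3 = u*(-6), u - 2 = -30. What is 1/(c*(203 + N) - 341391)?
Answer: -43/13211313 ≈ -3.2548e-6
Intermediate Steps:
u = -28 (u = 2 - 30 = -28)
c = 165 (c = -3 - 28*(-6) = -3 + 168 = 165)
N = 171/43 (N = 3 - 84/(-86) = 3 - 84*(-1)/86 = 3 - 1*(-42/43) = 3 + 42/43 = 171/43 ≈ 3.9767)
1/(c*(203 + N) - 341391) = 1/(165*(203 + 171/43) - 341391) = 1/(165*(8900/43) - 341391) = 1/(1468500/43 - 341391) = 1/(-13211313/43) = -43/13211313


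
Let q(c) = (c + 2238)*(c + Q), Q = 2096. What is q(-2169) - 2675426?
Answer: -2680463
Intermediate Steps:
q(c) = (2096 + c)*(2238 + c) (q(c) = (c + 2238)*(c + 2096) = (2238 + c)*(2096 + c) = (2096 + c)*(2238 + c))
q(-2169) - 2675426 = (4690848 + (-2169)² + 4334*(-2169)) - 2675426 = (4690848 + 4704561 - 9400446) - 2675426 = -5037 - 2675426 = -2680463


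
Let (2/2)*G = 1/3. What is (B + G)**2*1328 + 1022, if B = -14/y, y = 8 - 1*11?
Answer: 34222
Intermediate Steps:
y = -3 (y = 8 - 11 = -3)
B = 14/3 (B = -14/(-3) = -14*(-1/3) = 14/3 ≈ 4.6667)
G = 1/3 ≈ 0.33333
(B + G)**2*1328 + 1022 = (14/3 + 1/3)**2*1328 + 1022 = 5**2*1328 + 1022 = 25*1328 + 1022 = 33200 + 1022 = 34222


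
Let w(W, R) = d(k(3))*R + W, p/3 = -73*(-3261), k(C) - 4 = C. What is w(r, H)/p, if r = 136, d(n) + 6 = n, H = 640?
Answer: 776/714159 ≈ 0.0010866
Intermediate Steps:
k(C) = 4 + C
p = 714159 (p = 3*(-73*(-3261)) = 3*238053 = 714159)
d(n) = -6 + n
w(W, R) = R + W (w(W, R) = (-6 + (4 + 3))*R + W = (-6 + 7)*R + W = 1*R + W = R + W)
w(r, H)/p = (640 + 136)/714159 = 776*(1/714159) = 776/714159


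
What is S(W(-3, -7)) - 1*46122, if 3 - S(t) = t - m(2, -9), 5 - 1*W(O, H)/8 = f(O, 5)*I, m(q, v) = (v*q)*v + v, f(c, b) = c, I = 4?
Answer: -46102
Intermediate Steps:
m(q, v) = v + q*v² (m(q, v) = (q*v)*v + v = q*v² + v = v + q*v²)
W(O, H) = 40 - 32*O (W(O, H) = 40 - 8*O*4 = 40 - 32*O)
S(t) = 156 - t (S(t) = 3 - (t - (-9)*(1 + 2*(-9))) = 3 - (t - (-9)*(1 - 18)) = 3 - (t - (-9)*(-17)) = 3 - (t - 1*153) = 3 - (t - 153) = 3 - (-153 + t) = 3 + (153 - t) = 156 - t)
S(W(-3, -7)) - 1*46122 = (156 - (40 - 32*(-3))) - 1*46122 = (156 - (40 + 96)) - 46122 = (156 - 1*136) - 46122 = (156 - 136) - 46122 = 20 - 46122 = -46102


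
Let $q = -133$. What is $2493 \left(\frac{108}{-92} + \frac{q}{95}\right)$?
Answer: $- \frac{737928}{115} \approx -6416.8$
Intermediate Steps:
$2493 \left(\frac{108}{-92} + \frac{q}{95}\right) = 2493 \left(\frac{108}{-92} - \frac{133}{95}\right) = 2493 \left(108 \left(- \frac{1}{92}\right) - \frac{7}{5}\right) = 2493 \left(- \frac{27}{23} - \frac{7}{5}\right) = 2493 \left(- \frac{296}{115}\right) = - \frac{737928}{115}$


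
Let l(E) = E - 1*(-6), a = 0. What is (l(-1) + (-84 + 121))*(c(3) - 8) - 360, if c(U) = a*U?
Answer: -696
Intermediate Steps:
l(E) = 6 + E (l(E) = E + 6 = 6 + E)
c(U) = 0 (c(U) = 0*U = 0)
(l(-1) + (-84 + 121))*(c(3) - 8) - 360 = ((6 - 1) + (-84 + 121))*(0 - 8) - 360 = (5 + 37)*(-8) - 360 = 42*(-8) - 360 = -336 - 360 = -696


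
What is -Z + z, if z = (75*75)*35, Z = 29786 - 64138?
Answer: 231227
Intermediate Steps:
Z = -34352
z = 196875 (z = 5625*35 = 196875)
-Z + z = -1*(-34352) + 196875 = 34352 + 196875 = 231227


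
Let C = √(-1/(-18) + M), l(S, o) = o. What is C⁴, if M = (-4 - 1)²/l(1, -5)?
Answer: 7921/324 ≈ 24.448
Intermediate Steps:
M = -5 (M = (-4 - 1)²/(-5) = (-5)²*(-⅕) = 25*(-⅕) = -5)
C = I*√178/6 (C = √(-1/(-18) - 5) = √(-1*(-1/18) - 5) = √(1/18 - 5) = √(-89/18) = I*√178/6 ≈ 2.2236*I)
C⁴ = (I*√178/6)⁴ = 7921/324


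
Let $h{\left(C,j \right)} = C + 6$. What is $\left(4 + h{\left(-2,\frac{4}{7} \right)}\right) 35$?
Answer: $280$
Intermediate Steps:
$h{\left(C,j \right)} = 6 + C$
$\left(4 + h{\left(-2,\frac{4}{7} \right)}\right) 35 = \left(4 + \left(6 - 2\right)\right) 35 = \left(4 + 4\right) 35 = 8 \cdot 35 = 280$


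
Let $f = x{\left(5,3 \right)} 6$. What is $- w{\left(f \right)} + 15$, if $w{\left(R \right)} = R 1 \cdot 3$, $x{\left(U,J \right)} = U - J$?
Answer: $-21$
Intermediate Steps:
$f = 12$ ($f = \left(5 - 3\right) 6 = 2 \cdot 6 = 12$)
$w{\left(R \right)} = 3 R$ ($w{\left(R \right)} = R 3 = 3 R$)
$- w{\left(f \right)} + 15 = - 3 \cdot 12 + 15 = \left(-1\right) 36 + 15 = -36 + 15 = -21$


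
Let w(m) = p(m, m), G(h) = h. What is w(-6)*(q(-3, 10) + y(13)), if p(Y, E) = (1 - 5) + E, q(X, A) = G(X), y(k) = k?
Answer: -100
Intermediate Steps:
q(X, A) = X
p(Y, E) = -4 + E
w(m) = -4 + m
w(-6)*(q(-3, 10) + y(13)) = (-4 - 6)*(-3 + 13) = -10*10 = -100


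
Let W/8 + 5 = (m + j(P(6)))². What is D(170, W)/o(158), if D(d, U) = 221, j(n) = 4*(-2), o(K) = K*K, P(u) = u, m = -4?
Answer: 221/24964 ≈ 0.0088528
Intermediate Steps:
o(K) = K²
j(n) = -8
W = 1112 (W = -40 + 8*(-4 - 8)² = -40 + 8*(-12)² = -40 + 8*144 = -40 + 1152 = 1112)
D(170, W)/o(158) = 221/(158²) = 221/24964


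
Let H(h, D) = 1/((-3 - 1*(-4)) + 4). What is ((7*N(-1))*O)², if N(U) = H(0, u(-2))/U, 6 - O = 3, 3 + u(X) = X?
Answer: 441/25 ≈ 17.640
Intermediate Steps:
u(X) = -3 + X
H(h, D) = ⅕ (H(h, D) = 1/((-3 + 4) + 4) = 1/(1 + 4) = 1/5 = ⅕)
O = 3 (O = 6 - 1*3 = 6 - 3 = 3)
N(U) = 1/(5*U)
((7*N(-1))*O)² = ((7*((⅕)/(-1)))*3)² = ((7*((⅕)*(-1)))*3)² = ((7*(-⅕))*3)² = (-7/5*3)² = (-21/5)² = 441/25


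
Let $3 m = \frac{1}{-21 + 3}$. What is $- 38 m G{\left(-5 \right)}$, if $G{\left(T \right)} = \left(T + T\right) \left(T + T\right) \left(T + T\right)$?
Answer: $- \frac{19000}{27} \approx -703.7$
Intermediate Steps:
$m = - \frac{1}{54}$ ($m = \frac{1}{3 \left(-21 + 3\right)} = \frac{1}{3 \left(-18\right)} = \frac{1}{3} \left(- \frac{1}{18}\right) = - \frac{1}{54} \approx -0.018519$)
$G{\left(T \right)} = 8 T^{3}$ ($G{\left(T \right)} = 2 T 2 T 2 T = 4 T^{2} \cdot 2 T = 8 T^{3}$)
$- 38 m G{\left(-5 \right)} = \left(-38\right) \left(- \frac{1}{54}\right) 8 \left(-5\right)^{3} = \frac{19 \cdot 8 \left(-125\right)}{27} = \frac{19}{27} \left(-1000\right) = - \frac{19000}{27}$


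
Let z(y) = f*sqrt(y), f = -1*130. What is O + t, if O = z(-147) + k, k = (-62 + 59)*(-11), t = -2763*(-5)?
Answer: 13848 - 910*I*sqrt(3) ≈ 13848.0 - 1576.2*I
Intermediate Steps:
f = -130
t = 13815
z(y) = -130*sqrt(y)
k = 33 (k = -3*(-11) = 33)
O = 33 - 910*I*sqrt(3) (O = -910*I*sqrt(3) + 33 = 33 - 910*I*sqrt(3) ≈ 33.0 - 1576.2*I)
O + t = (33 - 910*I*sqrt(3)) + 13815 = 13848 - 910*I*sqrt(3)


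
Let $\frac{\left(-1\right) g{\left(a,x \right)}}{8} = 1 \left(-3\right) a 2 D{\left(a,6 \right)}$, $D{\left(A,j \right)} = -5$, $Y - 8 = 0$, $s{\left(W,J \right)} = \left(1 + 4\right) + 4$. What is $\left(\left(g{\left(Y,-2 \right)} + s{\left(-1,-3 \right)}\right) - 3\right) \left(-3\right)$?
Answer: $5742$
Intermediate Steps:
$s{\left(W,J \right)} = 9$ ($s{\left(W,J \right)} = 5 + 4 = 9$)
$Y = 8$ ($Y = 8 + 0 = 8$)
$g{\left(a,x \right)} = - 240 a$ ($g{\left(a,x \right)} = - 8 \cdot 1 \left(-3\right) a 2 \left(-5\right) = - 8 \left(- 3 \cdot 2 a \left(-5\right)\right) = - 8 \left(- 3 \left(- 10 a\right)\right) = - 8 \cdot 30 a = - 240 a$)
$\left(\left(g{\left(Y,-2 \right)} + s{\left(-1,-3 \right)}\right) - 3\right) \left(-3\right) = \left(\left(\left(-240\right) 8 + 9\right) - 3\right) \left(-3\right) = \left(\left(-1920 + 9\right) - 3\right) \left(-3\right) = \left(-1911 - 3\right) \left(-3\right) = \left(-1914\right) \left(-3\right) = 5742$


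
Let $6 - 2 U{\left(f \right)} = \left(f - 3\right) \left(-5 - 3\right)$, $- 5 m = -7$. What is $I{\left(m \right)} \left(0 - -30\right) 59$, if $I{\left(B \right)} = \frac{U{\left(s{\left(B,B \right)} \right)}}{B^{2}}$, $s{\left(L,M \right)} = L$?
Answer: $- \frac{150450}{49} \approx -3070.4$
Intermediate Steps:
$m = \frac{7}{5}$ ($m = \left(- \frac{1}{5}\right) \left(-7\right) = \frac{7}{5} \approx 1.4$)
$U{\left(f \right)} = -9 + 4 f$ ($U{\left(f \right)} = 3 - \frac{\left(f - 3\right) \left(-5 - 3\right)}{2} = 3 - \frac{\left(-3 + f\right) \left(-5 - 3\right)}{2} = 3 - \frac{\left(-3 + f\right) \left(-8\right)}{2} = 3 - \frac{24 - 8 f}{2} = 3 + \left(-12 + 4 f\right) = -9 + 4 f$)
$I{\left(B \right)} = \frac{-9 + 4 B}{B^{2}}$
$I{\left(m \right)} \left(0 - -30\right) 59 = \frac{-9 + 4 \cdot \frac{7}{5}}{\frac{49}{25}} \left(0 - -30\right) 59 = \frac{25 \left(-9 + \frac{28}{5}\right)}{49} \left(0 + 30\right) 59 = \frac{25}{49} \left(- \frac{17}{5}\right) 30 \cdot 59 = \left(- \frac{85}{49}\right) 30 \cdot 59 = \left(- \frac{2550}{49}\right) 59 = - \frac{150450}{49}$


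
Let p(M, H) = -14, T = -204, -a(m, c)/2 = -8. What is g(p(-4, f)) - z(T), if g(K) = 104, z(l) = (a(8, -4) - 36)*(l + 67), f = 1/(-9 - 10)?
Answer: -2636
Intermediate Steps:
f = -1/19 (f = 1/(-19) = -1/19 ≈ -0.052632)
a(m, c) = 16 (a(m, c) = -2*(-8) = 16)
z(l) = -1340 - 20*l (z(l) = (16 - 36)*(l + 67) = -20*(67 + l) = -1340 - 20*l)
g(p(-4, f)) - z(T) = 104 - (-1340 - 20*(-204)) = 104 - (-1340 + 4080) = 104 - 1*2740 = 104 - 2740 = -2636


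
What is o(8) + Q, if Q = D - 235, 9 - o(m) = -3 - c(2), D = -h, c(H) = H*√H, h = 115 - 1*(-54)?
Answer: -392 + 2*√2 ≈ -389.17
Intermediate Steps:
h = 169 (h = 115 + 54 = 169)
c(H) = H^(3/2)
D = -169 (D = -1*169 = -169)
o(m) = 12 + 2*√2 (o(m) = 9 - (-3 - 2^(3/2)) = 9 - (-3 - 2*√2) = 9 + (3 + 2*√2) = 12 + 2*√2)
Q = -404 (Q = -169 - 235 = -404)
o(8) + Q = (12 + 2*√2) - 404 = -392 + 2*√2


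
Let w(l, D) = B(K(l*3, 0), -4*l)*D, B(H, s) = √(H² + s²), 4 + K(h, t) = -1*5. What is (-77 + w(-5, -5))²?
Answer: 17954 + 770*√481 ≈ 34841.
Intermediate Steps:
K(h, t) = -9 (K(h, t) = -4 - 1*5 = -4 - 5 = -9)
w(l, D) = D*√(81 + 16*l²) (w(l, D) = √((-9)² + (-4*l)²)*D = √(81 + 16*l²)*D = D*√(81 + 16*l²))
(-77 + w(-5, -5))² = (-77 - 5*√(81 + 16*(-5)²))² = (-77 - 5*√(81 + 16*25))² = (-77 - 5*√(81 + 400))² = (-77 - 5*√481)²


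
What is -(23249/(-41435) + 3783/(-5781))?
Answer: 97050358/79845245 ≈ 1.2155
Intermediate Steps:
-(23249/(-41435) + 3783/(-5781)) = -(23249*(-1/41435) + 3783*(-1/5781)) = -(-23249/41435 - 1261/1927) = -1*(-97050358/79845245) = 97050358/79845245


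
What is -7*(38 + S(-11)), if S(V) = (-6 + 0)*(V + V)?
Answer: -1190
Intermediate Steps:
S(V) = -12*V
-7*(38 + S(-11)) = -7*(38 - 12*(-11)) = -7*(38 + 132) = -7*170 = -1190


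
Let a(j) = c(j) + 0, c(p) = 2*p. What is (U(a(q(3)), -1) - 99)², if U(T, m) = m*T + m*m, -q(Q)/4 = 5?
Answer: 3364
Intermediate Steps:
q(Q) = -20 (q(Q) = -4*5 = -20)
a(j) = 2*j (a(j) = 2*j + 0 = 2*j)
U(T, m) = m² + T*m (U(T, m) = T*m + m² = m² + T*m)
(U(a(q(3)), -1) - 99)² = (-(2*(-20) - 1) - 99)² = (-(-40 - 1) - 99)² = (-1*(-41) - 99)² = (41 - 99)² = (-58)² = 3364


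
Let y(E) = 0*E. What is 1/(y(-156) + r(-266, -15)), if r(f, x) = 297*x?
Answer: -1/4455 ≈ -0.00022447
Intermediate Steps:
y(E) = 0
1/(y(-156) + r(-266, -15)) = 1/(0 + 297*(-15)) = 1/(0 - 4455) = 1/(-4455) = -1/4455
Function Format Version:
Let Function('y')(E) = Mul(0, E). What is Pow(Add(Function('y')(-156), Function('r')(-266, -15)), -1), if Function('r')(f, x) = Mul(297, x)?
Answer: Rational(-1, 4455) ≈ -0.00022447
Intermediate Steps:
Function('y')(E) = 0
Pow(Add(Function('y')(-156), Function('r')(-266, -15)), -1) = Pow(Add(0, Mul(297, -15)), -1) = Pow(Add(0, -4455), -1) = Pow(-4455, -1) = Rational(-1, 4455)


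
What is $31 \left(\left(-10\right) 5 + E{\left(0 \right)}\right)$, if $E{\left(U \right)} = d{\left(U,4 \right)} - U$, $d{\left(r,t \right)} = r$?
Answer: $-1550$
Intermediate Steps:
$E{\left(U \right)} = 0$ ($E{\left(U \right)} = U - U = 0$)
$31 \left(\left(-10\right) 5 + E{\left(0 \right)}\right) = 31 \left(\left(-10\right) 5 + 0\right) = 31 \left(-50 + 0\right) = 31 \left(-50\right) = -1550$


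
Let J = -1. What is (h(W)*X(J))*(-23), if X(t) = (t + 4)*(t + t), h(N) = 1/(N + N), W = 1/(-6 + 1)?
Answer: -345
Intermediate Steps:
W = -⅕ (W = 1/(-5) = -⅕ ≈ -0.20000)
h(N) = 1/(2*N)
X(t) = 2*t*(4 + t) (X(t) = (4 + t)*(2*t) = 2*t*(4 + t))
(h(W)*X(J))*(-23) = ((1/(2*(-⅕)))*(2*(-1)*(4 - 1)))*(-23) = (((½)*(-5))*(2*(-1)*3))*(-23) = -5/2*(-6)*(-23) = 15*(-23) = -345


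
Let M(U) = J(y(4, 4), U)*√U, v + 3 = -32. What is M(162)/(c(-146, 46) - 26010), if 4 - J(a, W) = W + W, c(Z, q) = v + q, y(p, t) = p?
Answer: 2880*√2/25999 ≈ 0.15666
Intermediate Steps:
v = -35 (v = -3 - 32 = -35)
c(Z, q) = -35 + q
J(a, W) = 4 - 2*W (J(a, W) = 4 - (W + W) = 4 - 2*W)
M(U) = √U*(4 - 2*U) (M(U) = (4 - 2*U)*√U = √U*(4 - 2*U))
M(162)/(c(-146, 46) - 26010) = (2*√162*(2 - 1*162))/((-35 + 46) - 26010) = (2*(9*√2)*(2 - 162))/(11 - 26010) = (2*(9*√2)*(-160))/(-25999) = -2880*√2*(-1/25999) = 2880*√2/25999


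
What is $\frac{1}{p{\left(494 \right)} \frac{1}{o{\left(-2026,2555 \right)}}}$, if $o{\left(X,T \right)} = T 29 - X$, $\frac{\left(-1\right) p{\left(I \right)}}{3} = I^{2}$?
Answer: $- \frac{76121}{732108} \approx -0.10398$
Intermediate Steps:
$p{\left(I \right)} = - 3 I^{2}$
$o{\left(X,T \right)} = - X + 29 T$ ($o{\left(X,T \right)} = 29 T - X = - X + 29 T$)
$\frac{1}{p{\left(494 \right)} \frac{1}{o{\left(-2026,2555 \right)}}} = \frac{1}{- 3 \cdot 494^{2} \frac{1}{\left(-1\right) \left(-2026\right) + 29 \cdot 2555}} = \frac{1}{\left(-3\right) 244036 \frac{1}{2026 + 74095}} = \frac{1}{\left(-732108\right) \frac{1}{76121}} = \frac{1}{- \frac{732108}{76121}} = - \frac{76121}{732108}$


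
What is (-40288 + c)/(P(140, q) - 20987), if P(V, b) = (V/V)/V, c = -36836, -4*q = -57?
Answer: 3599120/979393 ≈ 3.6748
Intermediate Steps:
q = 57/4 (q = -¼*(-57) = 57/4 ≈ 14.250)
P(V, b) = 1/V
(-40288 + c)/(P(140, q) - 20987) = (-40288 - 36836)/(1/140 - 20987) = -77124/(1/140 - 20987) = -77124/(-2938179/140) = -77124*(-140/2938179) = 3599120/979393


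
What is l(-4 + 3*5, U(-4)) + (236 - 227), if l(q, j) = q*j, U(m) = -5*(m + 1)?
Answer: 174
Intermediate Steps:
U(m) = -5 - 5*m (U(m) = -5*(1 + m) = -5 - 5*m)
l(q, j) = j*q
l(-4 + 3*5, U(-4)) + (236 - 227) = (-5 - 5*(-4))*(-4 + 3*5) + (236 - 227) = (-5 + 20)*(-4 + 15) + 9 = 15*11 + 9 = 165 + 9 = 174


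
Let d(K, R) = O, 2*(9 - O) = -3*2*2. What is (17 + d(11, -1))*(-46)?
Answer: -1472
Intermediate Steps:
O = 15 (O = 9 - (-3*2)*2/2 = 9 - (-3)*2 = 9 - ½*(-12) = 9 + 6 = 15)
d(K, R) = 15
(17 + d(11, -1))*(-46) = (17 + 15)*(-46) = 32*(-46) = -1472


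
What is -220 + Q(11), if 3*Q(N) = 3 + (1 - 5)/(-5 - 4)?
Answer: -5909/27 ≈ -218.85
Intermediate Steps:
Q(N) = 31/27 (Q(N) = (3 + (1 - 5)/(-5 - 4))/3 = (3 - 4/(-9))/3 = (3 - 4*(-1/9))/3 = (3 + 4/9)/3 = (1/3)*(31/9) = 31/27)
-220 + Q(11) = -220 + 31/27 = -5909/27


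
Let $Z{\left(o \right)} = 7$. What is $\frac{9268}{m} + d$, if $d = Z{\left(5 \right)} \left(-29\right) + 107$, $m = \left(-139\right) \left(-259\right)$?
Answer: $- \frac{492404}{5143} \approx -95.743$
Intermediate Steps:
$m = 36001$
$d = -96$ ($d = 7 \left(-29\right) + 107 = -203 + 107 = -96$)
$\frac{9268}{m} + d = \frac{9268}{36001} - 96 = 9268 \cdot \frac{1}{36001} - 96 = \frac{1324}{5143} - 96 = - \frac{492404}{5143}$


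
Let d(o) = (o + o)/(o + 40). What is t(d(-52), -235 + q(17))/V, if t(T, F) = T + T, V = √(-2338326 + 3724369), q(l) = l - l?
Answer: 52*√1386043/4158129 ≈ 0.014723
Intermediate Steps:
q(l) = 0
V = √1386043 ≈ 1177.3
d(o) = 2*o/(40 + o) (d(o) = (2*o)/(40 + o) = 2*o/(40 + o))
t(T, F) = 2*T
t(d(-52), -235 + q(17))/V = (2*(2*(-52)/(40 - 52)))/(√1386043) = (2*(2*(-52)/(-12)))*(√1386043/1386043) = (2*(2*(-52)*(-1/12)))*(√1386043/1386043) = (2*(26/3))*(√1386043/1386043) = 52*(√1386043/1386043)/3 = 52*√1386043/4158129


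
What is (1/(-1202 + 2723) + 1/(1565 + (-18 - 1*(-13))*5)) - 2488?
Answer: -5827738859/2342340 ≈ -2488.0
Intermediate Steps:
(1/(-1202 + 2723) + 1/(1565 + (-18 - 1*(-13))*5)) - 2488 = (1/1521 + 1/(1565 + (-18 + 13)*5)) - 2488 = (1/1521 + 1/(1565 - 5*5)) - 2488 = (1/1521 + 1/(1565 - 25)) - 2488 = (1/1521 + 1/1540) - 2488 = 3061/2342340 - 2488 = -5827738859/2342340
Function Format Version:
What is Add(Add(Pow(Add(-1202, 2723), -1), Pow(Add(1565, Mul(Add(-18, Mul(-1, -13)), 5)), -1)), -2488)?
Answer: Rational(-5827738859, 2342340) ≈ -2488.0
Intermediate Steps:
Add(Add(Pow(Add(-1202, 2723), -1), Pow(Add(1565, Mul(Add(-18, Mul(-1, -13)), 5)), -1)), -2488) = Add(Add(Pow(1521, -1), Pow(Add(1565, Mul(Add(-18, 13), 5)), -1)), -2488) = Add(Add(Rational(1, 1521), Pow(Add(1565, Mul(-5, 5)), -1)), -2488) = Add(Add(Rational(1, 1521), Pow(Add(1565, -25), -1)), -2488) = Add(Add(Rational(1, 1521), Pow(1540, -1)), -2488) = Add(Add(Rational(1, 1521), Rational(1, 1540)), -2488) = Add(Rational(3061, 2342340), -2488) = Rational(-5827738859, 2342340)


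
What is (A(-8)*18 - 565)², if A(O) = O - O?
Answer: 319225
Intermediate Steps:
A(O) = 0
(A(-8)*18 - 565)² = (0*18 - 565)² = (0 - 565)² = (-565)² = 319225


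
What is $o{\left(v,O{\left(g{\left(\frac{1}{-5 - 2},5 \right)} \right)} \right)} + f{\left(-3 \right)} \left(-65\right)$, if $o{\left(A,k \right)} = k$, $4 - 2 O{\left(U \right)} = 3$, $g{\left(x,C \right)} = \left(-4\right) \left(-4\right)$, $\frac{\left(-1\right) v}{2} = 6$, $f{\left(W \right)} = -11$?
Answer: $\frac{1431}{2} \approx 715.5$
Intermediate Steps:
$v = -12$ ($v = \left(-2\right) 6 = -12$)
$g{\left(x,C \right)} = 16$
$O{\left(U \right)} = \frac{1}{2}$ ($O{\left(U \right)} = 2 - \frac{3}{2} = \frac{1}{2}$)
$o{\left(v,O{\left(g{\left(\frac{1}{-5 - 2},5 \right)} \right)} \right)} + f{\left(-3 \right)} \left(-65\right) = \frac{1}{2} - -715 = \frac{1}{2} + 715 = \frac{1431}{2}$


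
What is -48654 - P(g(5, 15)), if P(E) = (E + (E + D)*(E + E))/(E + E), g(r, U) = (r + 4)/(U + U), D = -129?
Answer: -242629/5 ≈ -48526.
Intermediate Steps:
g(r, U) = (4 + r)/(2*U) (g(r, U) = (4 + r)/((2*U)) = (4 + r)*(1/(2*U)) = (4 + r)/(2*U))
P(E) = (E + 2*E*(-129 + E))/(2*E) (P(E) = (E + (E - 129)*(E + E))/(E + E) = (E + (-129 + E)*(2*E))/((2*E)) = (E + 2*E*(-129 + E))*(1/(2*E)) = (E + 2*E*(-129 + E))/(2*E))
-48654 - P(g(5, 15)) = -48654 - (-257/2 + (1/2)*(4 + 5)/15) = -48654 - (-257/2 + (1/2)*(1/15)*9) = -48654 - (-257/2 + 3/10) = -48654 - 1*(-641/5) = -48654 + 641/5 = -242629/5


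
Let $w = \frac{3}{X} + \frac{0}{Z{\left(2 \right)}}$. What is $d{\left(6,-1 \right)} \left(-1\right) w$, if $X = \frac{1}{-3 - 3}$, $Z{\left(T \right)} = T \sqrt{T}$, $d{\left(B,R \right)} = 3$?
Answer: $54$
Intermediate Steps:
$Z{\left(T \right)} = T^{\frac{3}{2}}$
$X = - \frac{1}{6}$ ($X = \frac{1}{-6} = - \frac{1}{6} \approx -0.16667$)
$w = -18$ ($w = \frac{3}{- \frac{1}{6}} + \frac{0}{2^{\frac{3}{2}}} = 3 \left(-6\right) + \frac{0}{2 \sqrt{2}} = -18 + 0 \frac{\sqrt{2}}{4} = -18 + 0 = -18$)
$d{\left(6,-1 \right)} \left(-1\right) w = 3 \left(-1\right) \left(-18\right) = \left(-3\right) \left(-18\right) = 54$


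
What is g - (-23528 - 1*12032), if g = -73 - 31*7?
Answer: 35270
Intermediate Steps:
g = -290 (g = -73 - 217 = -290)
g - (-23528 - 1*12032) = -290 - (-23528 - 1*12032) = -290 - (-23528 - 12032) = -290 - 1*(-35560) = -290 + 35560 = 35270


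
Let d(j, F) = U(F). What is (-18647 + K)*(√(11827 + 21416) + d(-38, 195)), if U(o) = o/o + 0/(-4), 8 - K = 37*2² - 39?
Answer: -18748 - 18748*√33243 ≈ -3.4370e+6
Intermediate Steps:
K = -101 (K = 8 - (37*2² - 39) = 8 - (37*4 - 39) = 8 - (148 - 39) = 8 - 1*109 = 8 - 109 = -101)
U(o) = 1 (U(o) = 1 + 0*(-¼) = 1 + 0 = 1)
d(j, F) = 1
(-18647 + K)*(√(11827 + 21416) + d(-38, 195)) = (-18647 - 101)*(√(11827 + 21416) + 1) = -18748*(√33243 + 1) = -18748*(1 + √33243) = -18748 - 18748*√33243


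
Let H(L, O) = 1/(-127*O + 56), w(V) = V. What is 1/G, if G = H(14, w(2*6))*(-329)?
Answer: 1468/329 ≈ 4.4620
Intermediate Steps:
H(L, O) = 1/(56 - 127*O)
G = 329/1468 (G = -1/(-56 + 127*(2*6))*(-329) = -1/(-56 + 127*12)*(-329) = -1/(-56 + 1524)*(-329) = -1/1468*(-329) = 329/1468 ≈ 0.22411)
1/G = 1/(329/1468) = 1468/329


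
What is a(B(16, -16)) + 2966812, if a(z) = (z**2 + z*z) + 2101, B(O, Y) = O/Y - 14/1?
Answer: 2969363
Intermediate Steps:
B(O, Y) = -14 + O/Y (B(O, Y) = O/Y - 14*1 = O/Y - 14 = -14 + O/Y)
a(z) = 2101 + 2*z**2 (a(z) = (z**2 + z**2) + 2101 = 2*z**2 + 2101 = 2101 + 2*z**2)
a(B(16, -16)) + 2966812 = (2101 + 2*(-14 + 16/(-16))**2) + 2966812 = (2101 + 2*(-14 + 16*(-1/16))**2) + 2966812 = (2101 + 2*(-14 - 1)**2) + 2966812 = (2101 + 2*(-15)**2) + 2966812 = (2101 + 2*225) + 2966812 = (2101 + 450) + 2966812 = 2551 + 2966812 = 2969363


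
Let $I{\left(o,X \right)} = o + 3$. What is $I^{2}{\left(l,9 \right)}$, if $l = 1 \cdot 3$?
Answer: $36$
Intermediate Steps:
$l = 3$
$I{\left(o,X \right)} = 3 + o$
$I^{2}{\left(l,9 \right)} = \left(3 + 3\right)^{2} = 6^{2} = 36$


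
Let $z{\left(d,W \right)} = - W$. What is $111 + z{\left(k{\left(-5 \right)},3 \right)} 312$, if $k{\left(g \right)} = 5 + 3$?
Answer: $-825$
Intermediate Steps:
$k{\left(g \right)} = 8$
$111 + z{\left(k{\left(-5 \right)},3 \right)} 312 = 111 + \left(-1\right) 3 \cdot 312 = 111 - 936 = -825$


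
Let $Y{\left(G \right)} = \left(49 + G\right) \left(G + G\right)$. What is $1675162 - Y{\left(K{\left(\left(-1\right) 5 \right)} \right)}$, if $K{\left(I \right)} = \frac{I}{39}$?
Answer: $\frac{2547940462}{1521} \approx 1.6752 \cdot 10^{6}$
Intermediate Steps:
$K{\left(I \right)} = \frac{I}{39}$ ($K{\left(I \right)} = I \frac{1}{39} = \frac{I}{39}$)
$Y{\left(G \right)} = 2 G \left(49 + G\right)$ ($Y{\left(G \right)} = \left(49 + G\right) 2 G = 2 G \left(49 + G\right)$)
$1675162 - Y{\left(K{\left(\left(-1\right) 5 \right)} \right)} = 1675162 - 2 \frac{\left(-1\right) 5}{39} \left(49 + \frac{\left(-1\right) 5}{39}\right) = 1675162 - 2 \cdot \frac{1}{39} \left(-5\right) \left(49 + \frac{1}{39} \left(-5\right)\right) = 1675162 - 2 \left(- \frac{5}{39}\right) \left(49 - \frac{5}{39}\right) = 1675162 - 2 \left(- \frac{5}{39}\right) \frac{1906}{39} = 1675162 - - \frac{19060}{1521} = 1675162 + \frac{19060}{1521} = \frac{2547940462}{1521}$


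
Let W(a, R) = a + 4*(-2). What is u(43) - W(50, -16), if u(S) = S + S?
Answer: 44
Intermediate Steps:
W(a, R) = -8 + a (W(a, R) = a - 8 = -8 + a)
u(S) = 2*S
u(43) - W(50, -16) = 2*43 - (-8 + 50) = 86 - 1*42 = 86 - 42 = 44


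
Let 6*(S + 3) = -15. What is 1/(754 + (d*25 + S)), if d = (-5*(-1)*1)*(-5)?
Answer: 2/247 ≈ 0.0080972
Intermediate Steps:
S = -11/2 (S = -3 + (⅙)*(-15) = -3 - 5/2 = -11/2 ≈ -5.5000)
d = -25 (d = (5*1)*(-5) = 5*(-5) = -25)
1/(754 + (d*25 + S)) = 1/(754 + (-25*25 - 11/2)) = 1/(754 + (-625 - 11/2)) = 1/(754 - 1261/2) = 1/(247/2) = 2/247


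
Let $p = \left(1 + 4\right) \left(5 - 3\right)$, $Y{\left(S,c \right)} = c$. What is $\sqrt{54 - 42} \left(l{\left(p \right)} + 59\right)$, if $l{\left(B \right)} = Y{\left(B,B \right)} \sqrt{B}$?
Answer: $20 \sqrt{30} + 118 \sqrt{3} \approx 313.93$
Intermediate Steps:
$p = 10$ ($p = 5 \cdot 2 = 10$)
$l{\left(B \right)} = B^{\frac{3}{2}}$ ($l{\left(B \right)} = B \sqrt{B} = B^{\frac{3}{2}}$)
$\sqrt{54 - 42} \left(l{\left(p \right)} + 59\right) = \sqrt{54 - 42} \left(10^{\frac{3}{2}} + 59\right) = \sqrt{12} \left(10 \sqrt{10} + 59\right) = 2 \sqrt{3} \left(59 + 10 \sqrt{10}\right)$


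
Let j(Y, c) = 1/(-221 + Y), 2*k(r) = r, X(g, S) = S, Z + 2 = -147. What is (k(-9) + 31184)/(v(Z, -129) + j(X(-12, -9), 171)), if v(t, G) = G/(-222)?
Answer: 265337545/4908 ≈ 54062.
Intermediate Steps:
Z = -149 (Z = -2 - 147 = -149)
v(t, G) = -G/222 (v(t, G) = G*(-1/222) = -G/222)
k(r) = r/2
(k(-9) + 31184)/(v(Z, -129) + j(X(-12, -9), 171)) = ((½)*(-9) + 31184)/(-1/222*(-129) + 1/(-221 - 9)) = (-9/2 + 31184)/(43/74 + 1/(-230)) = 62359/(2*(43/74 - 1/230)) = 62359/(2*(2454/4255)) = (62359/2)*(4255/2454) = 265337545/4908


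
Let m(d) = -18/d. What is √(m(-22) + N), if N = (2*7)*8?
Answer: √13651/11 ≈ 10.622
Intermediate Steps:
N = 112 (N = 14*8 = 112)
√(m(-22) + N) = √(-18/(-22) + 112) = √(-18*(-1/22) + 112) = √(9/11 + 112) = √(1241/11) = √13651/11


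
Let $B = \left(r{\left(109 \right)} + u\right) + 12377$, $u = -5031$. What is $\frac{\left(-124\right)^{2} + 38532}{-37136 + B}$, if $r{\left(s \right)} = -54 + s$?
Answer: $- \frac{53908}{29735} \approx -1.8129$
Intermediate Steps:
$B = 7401$ ($B = \left(\left(-54 + 109\right) - 5031\right) + 12377 = \left(55 - 5031\right) + 12377 = -4976 + 12377 = 7401$)
$\frac{\left(-124\right)^{2} + 38532}{-37136 + B} = \frac{\left(-124\right)^{2} + 38532}{-37136 + 7401} = \frac{15376 + 38532}{-29735} = 53908 \left(- \frac{1}{29735}\right) = - \frac{53908}{29735}$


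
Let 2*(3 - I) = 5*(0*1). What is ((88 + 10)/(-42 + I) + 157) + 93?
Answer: 9652/39 ≈ 247.49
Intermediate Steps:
I = 3 (I = 3 - 5*0*1/2 = 3 - 5*0/2 = 3 - 1/2*0 = 3 + 0 = 3)
((88 + 10)/(-42 + I) + 157) + 93 = ((88 + 10)/(-42 + 3) + 157) + 93 = (98/(-39) + 157) + 93 = (98*(-1/39) + 157) + 93 = (-98/39 + 157) + 93 = 6025/39 + 93 = 9652/39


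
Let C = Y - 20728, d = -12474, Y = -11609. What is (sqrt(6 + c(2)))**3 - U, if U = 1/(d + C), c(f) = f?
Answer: 1/44811 + 16*sqrt(2) ≈ 22.627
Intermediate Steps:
C = -32337 (C = -11609 - 20728 = -32337)
U = -1/44811 (U = 1/(-12474 - 32337) = 1/(-44811) = -1/44811 ≈ -2.2316e-5)
(sqrt(6 + c(2)))**3 - U = (sqrt(6 + 2))**3 - 1*(-1/44811) = (sqrt(8))**3 + 1/44811 = (2*sqrt(2))**3 + 1/44811 = 16*sqrt(2) + 1/44811 = 1/44811 + 16*sqrt(2)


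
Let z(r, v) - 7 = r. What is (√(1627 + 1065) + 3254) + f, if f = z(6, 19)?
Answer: 3267 + 2*√673 ≈ 3318.9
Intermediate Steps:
z(r, v) = 7 + r
f = 13 (f = 7 + 6 = 13)
(√(1627 + 1065) + 3254) + f = (√(1627 + 1065) + 3254) + 13 = (√2692 + 3254) + 13 = (2*√673 + 3254) + 13 = (3254 + 2*√673) + 13 = 3267 + 2*√673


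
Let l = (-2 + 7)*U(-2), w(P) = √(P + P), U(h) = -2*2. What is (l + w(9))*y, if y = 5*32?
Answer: -3200 + 480*√2 ≈ -2521.2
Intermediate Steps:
y = 160
U(h) = -4
w(P) = √2*√P (w(P) = √(2*P) = √2*√P)
l = -20 (l = (-2 + 7)*(-4) = 5*(-4) = -20)
(l + w(9))*y = (-20 + √2*√9)*160 = (-20 + √2*3)*160 = (-20 + 3*√2)*160 = -3200 + 480*√2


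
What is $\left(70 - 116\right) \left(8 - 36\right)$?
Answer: $1288$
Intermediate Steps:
$\left(70 - 116\right) \left(8 - 36\right) = \left(-46\right) \left(-28\right) = 1288$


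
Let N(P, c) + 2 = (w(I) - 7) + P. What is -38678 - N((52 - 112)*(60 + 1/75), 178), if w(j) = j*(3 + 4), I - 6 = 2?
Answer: -175621/5 ≈ -35124.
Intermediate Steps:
I = 8 (I = 6 + 2 = 8)
w(j) = 7*j (w(j) = j*7 = 7*j)
N(P, c) = 47 + P (N(P, c) = -2 + ((7*8 - 7) + P) = -2 + ((56 - 7) + P) = -2 + (49 + P) = 47 + P)
-38678 - N((52 - 112)*(60 + 1/75), 178) = -38678 - (47 + (52 - 112)*(60 + 1/75)) = -38678 - (47 - 60*(60 + 1/75)) = -38678 - (47 - 60*4501/75) = -38678 - (47 - 18004/5) = -38678 - 1*(-17769/5) = -38678 + 17769/5 = -175621/5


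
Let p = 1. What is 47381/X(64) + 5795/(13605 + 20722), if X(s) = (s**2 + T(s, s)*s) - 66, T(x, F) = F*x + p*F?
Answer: 3192662237/9277558290 ≈ 0.34413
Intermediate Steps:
T(x, F) = F + F*x (T(x, F) = F*x + 1*F = F*x + F = F + F*x)
X(s) = -66 + s**2 + s**2*(1 + s) (X(s) = (s**2 + (s*(1 + s))*s) - 66 = (s**2 + s**2*(1 + s)) - 66 = -66 + s**2 + s**2*(1 + s))
47381/X(64) + 5795/(13605 + 20722) = 47381/(-66 + 64**3 + 2*64**2) + 5795/(13605 + 20722) = 47381/(-66 + 262144 + 2*4096) + 5795/34327 = 47381/(-66 + 262144 + 8192) + 5795*(1/34327) = 47381/270270 + 5795/34327 = 3192662237/9277558290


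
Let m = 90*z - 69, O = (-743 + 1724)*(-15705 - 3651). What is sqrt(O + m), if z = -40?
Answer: I*sqrt(18991905) ≈ 4358.0*I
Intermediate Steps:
O = -18988236 (O = 981*(-19356) = -18988236)
m = -3669 (m = 90*(-40) - 69 = -3600 - 69 = -3669)
sqrt(O + m) = sqrt(-18988236 - 3669) = sqrt(-18991905) = I*sqrt(18991905)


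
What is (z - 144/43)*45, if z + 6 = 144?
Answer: 260550/43 ≈ 6059.3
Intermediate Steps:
z = 138 (z = -6 + 144 = 138)
(z - 144/43)*45 = (138 - 144/43)*45 = (5790/43)*45 = 260550/43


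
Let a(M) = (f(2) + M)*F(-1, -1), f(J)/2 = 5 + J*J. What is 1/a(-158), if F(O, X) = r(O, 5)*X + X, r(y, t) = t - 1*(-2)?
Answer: 1/1120 ≈ 0.00089286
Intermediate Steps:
r(y, t) = 2 + t (r(y, t) = t + 2 = 2 + t)
f(J) = 10 + 2*J² (f(J) = 2*(5 + J*J) = 2*(5 + J²) = 10 + 2*J²)
F(O, X) = 8*X (F(O, X) = (2 + 5)*X + X = 7*X + X = 8*X)
a(M) = -144 - 8*M (a(M) = ((10 + 2*2²) + M)*(8*(-1)) = ((10 + 2*4) + M)*(-8) = ((10 + 8) + M)*(-8) = (18 + M)*(-8) = -144 - 8*M)
1/a(-158) = 1/(-144 - 8*(-158)) = 1/(-144 + 1264) = 1/1120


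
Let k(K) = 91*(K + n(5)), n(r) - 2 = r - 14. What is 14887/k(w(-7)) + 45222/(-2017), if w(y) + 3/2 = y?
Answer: -187625420/5689957 ≈ -32.975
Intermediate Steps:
w(y) = -3/2 + y
n(r) = -12 + r (n(r) = 2 + (r - 14) = 2 + (-14 + r) = -12 + r)
k(K) = -637 + 91*K (k(K) = 91*(K + (-12 + 5)) = 91*(K - 7) = 91*(-7 + K) = -637 + 91*K)
14887/k(w(-7)) + 45222/(-2017) = 14887/(-637 + 91*(-3/2 - 7)) + 45222/(-2017) = 14887/(-637 + 91*(-17/2)) + 45222*(-1/2017) = 14887/(-637 - 1547/2) - 45222/2017 = 14887/(-2821/2) - 45222/2017 = 14887*(-2/2821) - 45222/2017 = -29774/2821 - 45222/2017 = -187625420/5689957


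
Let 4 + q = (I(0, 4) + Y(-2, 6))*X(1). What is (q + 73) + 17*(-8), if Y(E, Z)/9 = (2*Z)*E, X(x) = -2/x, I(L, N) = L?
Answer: 365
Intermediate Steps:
Y(E, Z) = 18*E*Z (Y(E, Z) = 9*((2*Z)*E) = 9*(2*E*Z) = 18*E*Z)
q = 428 (q = -4 + (0 + 18*(-2)*6)*(-2/1) = -4 + (0 - 216)*(-2*1) = -4 - 216*(-2) = -4 + 432 = 428)
(q + 73) + 17*(-8) = (428 + 73) + 17*(-8) = 501 - 136 = 365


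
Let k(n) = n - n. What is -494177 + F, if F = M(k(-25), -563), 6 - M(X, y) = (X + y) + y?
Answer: -493045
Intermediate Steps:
k(n) = 0
M(X, y) = 6 - X - 2*y (M(X, y) = 6 - ((X + y) + y) = 6 - (X + 2*y) = 6 + (-X - 2*y) = 6 - X - 2*y)
F = 1132 (F = 6 - 1*0 - 2*(-563) = 6 + 0 + 1126 = 1132)
-494177 + F = -494177 + 1132 = -493045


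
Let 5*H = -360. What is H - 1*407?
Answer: -479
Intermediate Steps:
H = -72 (H = (⅕)*(-360) = -72)
H - 1*407 = -72 - 1*407 = -72 - 407 = -479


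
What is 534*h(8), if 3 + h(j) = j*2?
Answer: 6942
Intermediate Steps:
h(j) = -3 + 2*j (h(j) = -3 + j*2 = -3 + 2*j)
534*h(8) = 534*(-3 + 2*8) = 534*(-3 + 16) = 534*13 = 6942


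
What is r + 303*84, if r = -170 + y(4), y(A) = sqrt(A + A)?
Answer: 25282 + 2*sqrt(2) ≈ 25285.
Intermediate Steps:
y(A) = sqrt(2)*sqrt(A) (y(A) = sqrt(2*A) = sqrt(2)*sqrt(A))
r = -170 + 2*sqrt(2) (r = -170 + sqrt(2)*sqrt(4) = -170 + sqrt(2)*2 = -170 + 2*sqrt(2) ≈ -167.17)
r + 303*84 = (-170 + 2*sqrt(2)) + 303*84 = (-170 + 2*sqrt(2)) + 25452 = 25282 + 2*sqrt(2)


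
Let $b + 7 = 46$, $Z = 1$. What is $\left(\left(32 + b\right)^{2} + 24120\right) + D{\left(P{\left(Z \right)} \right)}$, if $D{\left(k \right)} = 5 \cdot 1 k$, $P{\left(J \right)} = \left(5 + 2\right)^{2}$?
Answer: $29406$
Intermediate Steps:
$P{\left(J \right)} = 49$ ($P{\left(J \right)} = 7^{2} = 49$)
$b = 39$ ($b = -7 + 46 = 39$)
$D{\left(k \right)} = 5 k$
$\left(\left(32 + b\right)^{2} + 24120\right) + D{\left(P{\left(Z \right)} \right)} = \left(\left(32 + 39\right)^{2} + 24120\right) + 5 \cdot 49 = \left(71^{2} + 24120\right) + 245 = \left(5041 + 24120\right) + 245 = 29161 + 245 = 29406$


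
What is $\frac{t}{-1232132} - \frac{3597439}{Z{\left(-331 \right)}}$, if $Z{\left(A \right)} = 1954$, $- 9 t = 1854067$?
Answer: $- \frac{19944527271307}{10834136676} \approx -1840.9$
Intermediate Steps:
$t = - \frac{1854067}{9}$ ($t = \left(- \frac{1}{9}\right) 1854067 = - \frac{1854067}{9} \approx -2.0601 \cdot 10^{5}$)
$\frac{t}{-1232132} - \frac{3597439}{Z{\left(-331 \right)}} = - \frac{1854067}{9 \left(-1232132\right)} - \frac{3597439}{1954} = \left(- \frac{1854067}{9}\right) \left(- \frac{1}{1232132}\right) - \frac{3597439}{1954} = \frac{1854067}{11089188} - \frac{3597439}{1954} = - \frac{19944527271307}{10834136676}$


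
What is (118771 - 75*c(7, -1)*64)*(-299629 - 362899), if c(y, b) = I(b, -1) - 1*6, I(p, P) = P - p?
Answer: -97769919488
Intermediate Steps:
c(y, b) = -7 - b (c(y, b) = (-1 - b) - 1*6 = (-1 - b) - 6 = -7 - b)
(118771 - 75*c(7, -1)*64)*(-299629 - 362899) = (118771 - 75*(-7 - 1*(-1))*64)*(-299629 - 362899) = (118771 - 75*(-7 + 1)*64)*(-662528) = (118771 - 75*(-6)*64)*(-662528) = (118771 + 450*64)*(-662528) = (118771 + 28800)*(-662528) = 147571*(-662528) = -97769919488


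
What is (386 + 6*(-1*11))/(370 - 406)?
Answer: -80/9 ≈ -8.8889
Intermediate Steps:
(386 + 6*(-1*11))/(370 - 406) = (386 + 6*(-11))/(-36) = (386 - 66)*(-1/36) = 320*(-1/36) = -80/9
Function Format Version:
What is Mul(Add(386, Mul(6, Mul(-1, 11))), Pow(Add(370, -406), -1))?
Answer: Rational(-80, 9) ≈ -8.8889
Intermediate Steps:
Mul(Add(386, Mul(6, Mul(-1, 11))), Pow(Add(370, -406), -1)) = Mul(Add(386, Mul(6, -11)), Pow(-36, -1)) = Mul(Add(386, -66), Rational(-1, 36)) = Mul(320, Rational(-1, 36)) = Rational(-80, 9)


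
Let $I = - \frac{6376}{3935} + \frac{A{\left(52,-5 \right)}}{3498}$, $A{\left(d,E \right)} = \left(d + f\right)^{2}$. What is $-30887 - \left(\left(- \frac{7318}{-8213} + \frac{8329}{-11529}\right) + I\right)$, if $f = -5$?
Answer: $- \frac{13418406485722025593}{434446946488170} \approx -30886.0$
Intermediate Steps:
$A{\left(d,E \right)} = \left(-5 + d\right)^{2}$ ($A{\left(d,E \right)} = \left(d - 5\right)^{2} = \left(-5 + d\right)^{2}$)
$I = - \frac{13610833}{13764630}$ ($I = - \frac{6376}{3935} + \frac{\left(-5 + 52\right)^{2}}{3498} = \left(-6376\right) \frac{1}{3935} + 47^{2} \cdot \frac{1}{3498} = - \frac{6376}{3935} + 2209 \cdot \frac{1}{3498} = - \frac{6376}{3935} + \frac{2209}{3498} = - \frac{13610833}{13764630} \approx -0.98883$)
$-30887 - \left(\left(- \frac{7318}{-8213} + \frac{8329}{-11529}\right) + I\right) = -30887 - \left(\left(- \frac{7318}{-8213} + \frac{8329}{-11529}\right) - \frac{13610833}{13764630}\right) = -30887 - \left(\left(\left(-7318\right) \left(- \frac{1}{8213}\right) + 8329 \left(- \frac{1}{11529}\right)\right) - \frac{13610833}{13764630}\right) = -30887 - \left(\left(\frac{7318}{8213} - \frac{8329}{11529}\right) - \frac{13610833}{13764630}\right) = -30887 - \left(\frac{15963145}{94687677} - \frac{13610833}{13764630}\right) = -30887 - - \frac{356350458081197}{434446946488170} = -30887 + \frac{356350458081197}{434446946488170} = - \frac{13418406485722025593}{434446946488170}$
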